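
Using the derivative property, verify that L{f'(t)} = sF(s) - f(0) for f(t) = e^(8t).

f'(t) = 8e^(8t). Direct: L{f'(t)} = 8/(s-8). Property: s·1/(s-8) - 1 = (s - (s-8))/(s-8) = 8/(s-8). ✓

Final answer: 8/(s-8)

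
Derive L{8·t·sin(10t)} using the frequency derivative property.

L{sin(10t)} = 10/(s² + 100). By L{t·f(t)} = -F'(s): -d/ds[10/(s² + 100)] = -(10)·(-2s)/(s² + 100)² = 20s/(s² + 100)². Then L{8·t·sin(10t)} = 8·20s/(s² + 100)² = 160s/(s² + 100)²

Final answer: 160s/(s² + 100)²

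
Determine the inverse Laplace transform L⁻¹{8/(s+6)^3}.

L⁻¹{n!/(s-a)^(n+1)} = t^n·e^(at) with n=2, a=-6. So L⁻¹{2/(s+6)^3} = t^2·e^(-6t), and L⁻¹{8/(s+6)^3} = (8/2)·t^2·e^(-6t) = 4·t^2·e^(-6t)

Final answer: 4·t^2·e^(-6t)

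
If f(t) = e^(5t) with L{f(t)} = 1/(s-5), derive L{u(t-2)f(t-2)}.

Time shift theorem: L{u(t-a)f(t-a)} = e^(-as)F(s). Here a=2, F(s) = 1/(s-5), so L{u(t-2)f(t-2)} = e^(-2s)·1/(s-5)

Final answer: e^(-2s)·1/(s-5)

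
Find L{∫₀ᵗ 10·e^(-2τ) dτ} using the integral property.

L{∫₀ᵗ f(τ)dτ} = F(s)/s with F(s) = 10/(s+2), so L{∫₀ᵗ 10·e^(-2τ) dτ} = 10/(s(s+2))

Final answer: 10/(s(s+2))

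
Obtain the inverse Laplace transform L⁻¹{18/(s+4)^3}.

L⁻¹{n!/(s-a)^(n+1)} = t^n·e^(at) with n=2, a=-4. So L⁻¹{2/(s+4)^3} = t^2·e^(-4t), and L⁻¹{18/(s+4)^3} = (18/2)·t^2·e^(-4t) = 9·t^2·e^(-4t)

Final answer: 9·t^2·e^(-4t)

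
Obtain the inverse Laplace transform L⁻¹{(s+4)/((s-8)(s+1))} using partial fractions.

Using partial fractions, f(t) = (12e^(8t) - 3e^(-t))/9

Final answer: (12e^(8t) - 3e^(-t))/9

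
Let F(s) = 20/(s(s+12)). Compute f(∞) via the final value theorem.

f(∞) = lim_{s→0} s·20/(s(s+12)) = lim_{s→0} 20/(s+12) = 20/12 = 5/3

Final answer: 5/3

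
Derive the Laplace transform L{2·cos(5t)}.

L{cos(ωt)} = s/(s² + ω²), so L{cos(5t)} = s/(s² + 25). Then L{2·cos(5t)} = 2·s/(s² + 25) = 2s/(s² + 25)

Final answer: 2s/(s² + 25)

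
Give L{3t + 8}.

L{3t + 8} = 3·L{t} + 8·L{1} = 3/s² + 8/s

Final answer: 3/s² + 8/s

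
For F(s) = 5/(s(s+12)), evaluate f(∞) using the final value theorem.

f(∞) = lim_{s→0} s·5/(s(s+12)) = lim_{s→0} 5/(s+12) = 5/12 = 5/12

Final answer: 5/12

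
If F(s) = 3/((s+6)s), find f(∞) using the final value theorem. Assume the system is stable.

f(∞) = lim_{s→0} sF(s) = lim_{s→0} 3/(s+6) = 1/2

Final answer: 1/2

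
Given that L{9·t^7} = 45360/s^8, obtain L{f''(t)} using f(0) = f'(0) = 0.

L{f''(t)} = s²F(s) - sf(0) - f'(0) = s²·45360/s^8 - 0 - 0 = 45360/s^6

Final answer: 45360/s^6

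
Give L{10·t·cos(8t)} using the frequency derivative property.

L{cos(8t)} = s/(s² + 64). Derivative: d/ds[s/(s² + 64)] = [(s² + 64) - s·2s]/(s² + 64)² = (64 - s²)/(s² + 64)². So L{t·cos(8t)} = -F'(s) = (s² - 64)/(s² + 64)². Then L{10·t·cos(8t)} = 10·(s² - 64)/(s² + 64)²

Final answer: 10·(s² - 64)/(s² + 64)²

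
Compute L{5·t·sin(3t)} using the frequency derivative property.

L{sin(3t)} = 3/(s² + 9). By L{t·f(t)} = -F'(s): -d/ds[3/(s² + 9)] = -(3)·(-2s)/(s² + 9)² = 6s/(s² + 9)². Then L{5·t·sin(3t)} = 5·6s/(s² + 9)² = 30s/(s² + 9)²

Final answer: 30s/(s² + 9)²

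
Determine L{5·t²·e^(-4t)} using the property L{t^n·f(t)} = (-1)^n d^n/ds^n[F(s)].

L{e^(-4t)} = 1/(s+4). d/ds[1/(s+4)] = -1/(s+4)². d²/ds²[1/(s+4)] = 2/(s+4)³. So L{t²·e^(-4t)} = (-1)² · 2/(s+4)³ = 2/(s+4)³. Then L{5·t²·e^(-4t)} = 5·2/(s+4)³ = 10/(s+4)³

Final answer: 10/(s+4)³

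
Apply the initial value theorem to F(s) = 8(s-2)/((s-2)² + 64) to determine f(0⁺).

f(0⁺) = lim_{s→∞} sF(s) = lim_{s→∞} 8s(s-2)/((s-2)² + 64) = 8

Final answer: 8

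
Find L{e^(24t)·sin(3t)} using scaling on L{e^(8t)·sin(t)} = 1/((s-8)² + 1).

Scaling with a=3: L{e^(24t)·sin(3t)} = (1/3) · 1/((s/3-8)² + 1). Simplifying: 3/((s-24)² + 9)

Final answer: 3/((s-24)² + 9)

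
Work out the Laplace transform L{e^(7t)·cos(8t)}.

L{e^(at)·cos(ωt)} = (s-a)/((s-a)² + ω²), so L{e^(7t)·cos(8t)} = (s-7)/((s-7)² + 64)

Final answer: (s-7)/((s-7)² + 64)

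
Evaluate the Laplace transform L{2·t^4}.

L{t^n} = n!/s^(n+1), so L{t^4} = 24/s^5. Then L{2·t^4} = 2·24/s^5 = 48/s^5

Final answer: 48/s^5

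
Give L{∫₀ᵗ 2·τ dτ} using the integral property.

L{∫₀ᵗ f(τ)dτ} = F(s)/s with f(t) = 2t. F(s) = 2/s^2, so L{∫₀ᵗ 2·τ dτ} = (2/s^2)/s = 2/s^3. (Check: ∫₀ᵗ 2·τ dτ = 2t^2/2.)

Final answer: 2/s^3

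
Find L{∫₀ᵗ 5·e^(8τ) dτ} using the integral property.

L{∫₀ᵗ f(τ)dτ} = F(s)/s with F(s) = 5/(s-8), so L{∫₀ᵗ 5·e^(8τ) dτ} = 5/(s(s-8))

Final answer: 5/(s(s-8))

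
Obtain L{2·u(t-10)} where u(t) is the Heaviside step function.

L{u(t-a)} = e^(-as)/s. Here a=10, so L{u(t-10)} = e^(-10s)/s, and L{2·u(t-10)} = 2·e^(-10s)/s

Final answer: 2·e^(-10s)/s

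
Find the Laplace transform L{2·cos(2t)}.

L{cos(ωt)} = s/(s² + ω²), so L{cos(2t)} = s/(s² + 4). Then L{2·cos(2t)} = 2·s/(s² + 4) = 2s/(s² + 4)

Final answer: 2s/(s² + 4)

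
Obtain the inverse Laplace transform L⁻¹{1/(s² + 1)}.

L⁻¹{1/(s² + 1)} = sin(t)

Final answer: sin(t)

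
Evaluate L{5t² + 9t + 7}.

L{5t² + 9t + 7} = 5·2/s³ + 9/s² + 7/s = 10/s³ + 9/s² + 7/s

Final answer: 10/s³ + 9/s² + 7/s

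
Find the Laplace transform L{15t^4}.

L{15t^4} = 15 · L{t^4} = 15 · 24/s^5 = 360/s^5

Final answer: 360/s^5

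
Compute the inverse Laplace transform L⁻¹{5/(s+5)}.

L⁻¹{1/(s-a)} = e^(at), so L⁻¹{1/(s+5)} = e^(-5t), and L⁻¹{5/(s+5)} = 5·e^(-5t)

Final answer: 5·e^(-5t)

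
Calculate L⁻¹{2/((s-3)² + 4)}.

Form: b/((s-a)² + b²) → e^(at)sin(bt). With a=3, b=2

Final answer: e^(3t)·sin(2t)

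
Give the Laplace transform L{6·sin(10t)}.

L{sin(ωt)} = ω/(s² + ω²), so L{sin(10t)} = 10/(s² + 100). Then L{6·sin(10t)} = 6·10/(s² + 100) = 60/(s² + 100)

Final answer: 60/(s² + 100)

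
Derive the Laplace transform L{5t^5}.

L{5t^5} = 5 · L{t^5} = 5 · 120/s^6 = 600/s^6

Final answer: 600/s^6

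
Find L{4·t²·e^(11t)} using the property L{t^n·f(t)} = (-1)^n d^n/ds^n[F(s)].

L{e^(11t)} = 1/(s-11). d/ds[1/(s-11)] = -1/(s-11)². d²/ds²[1/(s-11)] = 2/(s-11)³. So L{t²·e^(11t)} = (-1)² · 2/(s-11)³ = 2/(s-11)³. Then L{4·t²·e^(11t)} = 4·2/(s-11)³ = 8/(s-11)³

Final answer: 8/(s-11)³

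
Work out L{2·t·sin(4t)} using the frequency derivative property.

L{sin(4t)} = 4/(s² + 16). By L{t·f(t)} = -F'(s): -d/ds[4/(s² + 16)] = -(4)·(-2s)/(s² + 16)² = 8s/(s² + 16)². Then L{2·t·sin(4t)} = 2·8s/(s² + 16)² = 16s/(s² + 16)²

Final answer: 16s/(s² + 16)²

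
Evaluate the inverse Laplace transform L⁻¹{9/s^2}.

L⁻¹{n!/s^(n+1)} = t^n with n=1. So L⁻¹{1/s^2} = t, and L⁻¹{9/s^2} = (9/1)·t = 9·t

Final answer: 9·t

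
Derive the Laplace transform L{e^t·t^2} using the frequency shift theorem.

L{e^(at)·t^n} = n!/(s-a)^(n+1), so L{e^t·t^2} = 2/(s-1)^3

Final answer: 2/(s-1)^3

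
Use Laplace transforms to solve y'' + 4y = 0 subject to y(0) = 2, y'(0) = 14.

L{y''} + 4L{y} = 0. s²Y - 2s - 14 + 4Y = 0. Y(s² + 4) = 2s + 14. Y = (2s + 14)/(s² + 4). Inverting: y(t) = 2cos(2t) + 7sin(2t)

Final answer: y(t) = 2cos(2t) + 7sin(2t)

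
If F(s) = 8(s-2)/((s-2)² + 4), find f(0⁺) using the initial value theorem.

f(0⁺) = lim_{s→∞} sF(s) = lim_{s→∞} 8s(s-2)/((s-2)² + 4) = 8

Final answer: 8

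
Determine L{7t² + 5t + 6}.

L{7t² + 5t + 6} = 7·2/s³ + 5/s² + 6/s = 14/s³ + 5/s² + 6/s

Final answer: 14/s³ + 5/s² + 6/s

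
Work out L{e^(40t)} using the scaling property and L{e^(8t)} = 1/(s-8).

Using L{f(at)} = (1/a)F(s/a) with a=5 and f(t) = e^(8t): L{e^(40t)} = (1/5) · 1/((s/5)-8) = (1/5) · 5/(s-40) = 1/(s-40)

Final answer: 1/(s-40)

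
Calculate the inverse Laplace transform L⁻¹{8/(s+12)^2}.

L⁻¹{n!/(s-a)^(n+1)} = t^n·e^(at) with n=1, a=-12. So L⁻¹{1/(s+12)^2} = t·e^(-12t), and L⁻¹{8/(s+12)^2} = (8/1)·t·e^(-12t) = 8·t·e^(-12t)

Final answer: 8·t·e^(-12t)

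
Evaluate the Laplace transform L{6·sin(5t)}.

L{sin(ωt)} = ω/(s² + ω²), so L{sin(5t)} = 5/(s² + 25). Then L{6·sin(5t)} = 6·5/(s² + 25) = 30/(s² + 25)

Final answer: 30/(s² + 25)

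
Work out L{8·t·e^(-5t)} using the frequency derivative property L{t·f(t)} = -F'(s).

L{e^(-5t)} = 1/(s+5). By frequency derivative: L{t·e^(-5t)} = -d/ds[1/(s+5)] = -(-1)/(s+5)² = 1/(s+5)². Then L{8·t·e^(-5t)} = 8·1/(s+5)² = 8/(s+5)²

Final answer: 8/(s+5)²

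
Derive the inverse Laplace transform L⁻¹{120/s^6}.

L⁻¹{n!/s^(n+1)} = t^n with n=5. So L⁻¹{120/s^6} = t^5

Final answer: t^5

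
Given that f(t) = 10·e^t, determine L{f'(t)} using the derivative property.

f(0) = 10, F(s) = 10/(s-1). L{f'(t)} = s·F(s) - f(0) = 10s/(s-1) - 10 = (10s - 10(s-1))/(s-1) = 10/(s-1)

Final answer: 10/(s-1)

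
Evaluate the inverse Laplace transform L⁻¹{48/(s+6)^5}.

L⁻¹{n!/(s-a)^(n+1)} = t^n·e^(at) with n=4, a=-6. So L⁻¹{24/(s+6)^5} = t^4·e^(-6t), and L⁻¹{48/(s+6)^5} = (48/24)·t^4·e^(-6t) = 2·t^4·e^(-6t)

Final answer: 2·t^4·e^(-6t)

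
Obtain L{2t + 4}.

L{2t + 4} = 2·L{t} + 4·L{1} = 2/s² + 4/s

Final answer: 2/s² + 4/s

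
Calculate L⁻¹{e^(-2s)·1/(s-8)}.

L⁻¹{1/(s-8)} = e^(8t). By the time shift theorem, L⁻¹{e^(-as)F(s)} = u(t-a)f(t-a) with a=2, so L⁻¹{e^(-2s)·1/(s-8)} = u(t-2)·e^(8(t-2))

Final answer: u(t-2)·e^(8(t-2))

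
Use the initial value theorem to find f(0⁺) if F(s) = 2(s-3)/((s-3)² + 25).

f(0⁺) = lim_{s→∞} sF(s) = lim_{s→∞} 2s(s-3)/((s-3)² + 25) = 2

Final answer: 2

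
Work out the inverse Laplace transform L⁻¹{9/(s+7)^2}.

L⁻¹{n!/(s-a)^(n+1)} = t^n·e^(at) with n=1, a=-7. So L⁻¹{1/(s+7)^2} = t·e^(-7t), and L⁻¹{9/(s+7)^2} = (9/1)·t·e^(-7t) = 9·t·e^(-7t)

Final answer: 9·t·e^(-7t)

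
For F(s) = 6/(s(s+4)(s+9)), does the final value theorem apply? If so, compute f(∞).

Poles of sF(s) = 6/((s+4)(s+9)) are at s = -4 and s = -9, both in the left half-plane. Theorem applies. f(∞) = lim_{s→0} sF(s) = 6/(4·9) = 1/6

Final answer: 1/6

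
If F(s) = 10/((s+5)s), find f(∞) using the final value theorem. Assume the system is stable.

f(∞) = lim_{s→0} sF(s) = lim_{s→0} 10/(s+5) = 2

Final answer: 2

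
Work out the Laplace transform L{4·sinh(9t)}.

L{sinh(ωt)} = ω/(s² - ω²), so L{sinh(9t)} = 9/(s² - 81). Then L{4·sinh(9t)} = 4·9/(s² - 81) = 36/(s² - 81)

Final answer: 36/(s² - 81)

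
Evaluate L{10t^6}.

L{t^n} = n!/s^(n+1). So L{10t^6} = 10·6!/s^7 = 7200/s^7

Final answer: 7200/s^7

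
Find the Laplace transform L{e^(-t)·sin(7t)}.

L{e^(at)·sin(ωt)} = ω/((s-a)² + ω²), so L{e^(-t)·sin(7t)} = 7/((s+1)² + 49)

Final answer: 7/((s+1)² + 49)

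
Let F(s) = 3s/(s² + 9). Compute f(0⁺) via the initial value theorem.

f(0⁺) = lim_{s→∞} s·3s/(s² + 9) = lim_{s→∞} 3s²/(s² + 9) = 3

Final answer: 3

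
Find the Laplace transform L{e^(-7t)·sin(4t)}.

L{e^(at)·sin(ωt)} = ω/((s-a)² + ω²), so L{e^(-7t)·sin(4t)} = 4/((s+7)² + 16)

Final answer: 4/((s+7)² + 16)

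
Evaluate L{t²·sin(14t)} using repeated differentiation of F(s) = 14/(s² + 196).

F(s) = 14/(s² + 196). F'(s) = -28s/(s² + 196)². F''(s) = -28(196 - 3s²)/(s² + 196)³ = (84s² - 5488)/(s² + 196)³. So L{t²·sin(14t)} = (-1)² F''(s) = (84s² - 5488)/(s² + 196)³

Final answer: (84s² - 5488)/(s² + 196)³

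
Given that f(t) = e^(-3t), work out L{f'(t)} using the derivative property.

f(0) = 1, F(s) = 1/(s+3). L{f'(t)} = s·F(s) - f(0) = s/(s+3) - 1 = (s - (s+3))/(s+3) = -3/(s+3)

Final answer: -3/(s+3)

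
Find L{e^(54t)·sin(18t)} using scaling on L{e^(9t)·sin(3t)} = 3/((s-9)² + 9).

Scaling with a=6: L{e^(54t)·sin(18t)} = (1/6) · 3/((s/6-9)² + 9). Simplifying: 18/((s-54)² + 324)

Final answer: 18/((s-54)² + 324)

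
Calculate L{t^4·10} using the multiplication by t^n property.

L{10} = 10/s. d^1/ds^1[1/s] = -1/s². d^2/ds^2[1/s] = 2/s^3. d^3/ds^3[1/s] = -6/s^4. d^4/ds^4[1/s] = 24/s^5. So L{t^4} = (-1)^{4}·24/s^5 = 24/s^5. Then L{t^4·10} = 10·24/s^5 = 240/s^5

Final answer: 240/s^5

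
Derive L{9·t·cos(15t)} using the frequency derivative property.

L{cos(15t)} = s/(s² + 225). Derivative: d/ds[s/(s² + 225)] = [(s² + 225) - s·2s]/(s² + 225)² = (225 - s²)/(s² + 225)². So L{t·cos(15t)} = -F'(s) = (s² - 225)/(s² + 225)². Then L{9·t·cos(15t)} = 9·(s² - 225)/(s² + 225)²

Final answer: 9·(s² - 225)/(s² + 225)²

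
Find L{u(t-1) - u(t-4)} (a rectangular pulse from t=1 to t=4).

L{u(t-a)} = e^(-as)/s. L{u(t-1) - u(t-4)} = (e^(-s) - e^(-4s))/s

Final answer: (e^(-s) - e^(-4s))/s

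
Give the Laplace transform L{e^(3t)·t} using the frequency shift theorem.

L{e^(at)·t^n} = n!/(s-a)^(n+1), so L{e^(3t)·t} = 1/(s-3)^2

Final answer: 1/(s-3)^2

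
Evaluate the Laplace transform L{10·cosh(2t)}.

L{cosh(ωt)} = s/(s² - ω²), so L{cosh(2t)} = s/(s² - 4). Then L{10·cosh(2t)} = 10·s/(s² - 4) = 10s/(s² - 4)

Final answer: 10s/(s² - 4)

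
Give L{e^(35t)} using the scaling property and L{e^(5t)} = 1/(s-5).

Using L{f(at)} = (1/a)F(s/a) with a=7 and f(t) = e^(5t): L{e^(35t)} = (1/7) · 1/((s/7)-5) = (1/7) · 7/(s-35) = 1/(s-35)

Final answer: 1/(s-35)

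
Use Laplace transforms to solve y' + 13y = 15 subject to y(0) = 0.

sY + 13Y = 15/s. Y = 15/(s(s+13)). Partial fractions: Y = 15/13/s - 15/13/(s+13)

Final answer: y(t) = 15/13(1 - e^(-13t))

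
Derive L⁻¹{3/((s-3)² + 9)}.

Form: b/((s-a)² + b²) → e^(at)sin(bt). With a=3, b=3

Final answer: e^(3t)·sin(3t)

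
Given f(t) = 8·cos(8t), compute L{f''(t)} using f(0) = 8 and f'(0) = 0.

F(s) = 8s/(s² + 64). L{f''(t)} = s²F(s) - sf(0) - f'(0) = 8s³/(s² + 64) - 8s = (8s³ - 8s(s² + 64))/(s² + 64) = -512s/(s² + 64)

Final answer: -512s/(s² + 64)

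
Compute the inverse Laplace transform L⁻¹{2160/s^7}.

L⁻¹{n!/s^(n+1)} = t^n with n=6. So L⁻¹{720/s^7} = t^6, and L⁻¹{2160/s^7} = (2160/720)·t^6 = 3·t^6

Final answer: 3·t^6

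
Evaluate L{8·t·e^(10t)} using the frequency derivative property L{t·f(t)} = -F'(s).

L{e^(10t)} = 1/(s-10). By frequency derivative: L{t·e^(10t)} = -d/ds[1/(s-10)] = -(-1)/(s-10)² = 1/(s-10)². Then L{8·t·e^(10t)} = 8·1/(s-10)² = 8/(s-10)²

Final answer: 8/(s-10)²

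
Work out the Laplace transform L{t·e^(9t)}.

L{t^n·e^(at)} = n!/(s-a)^(n+1), so L{t·e^(9t)} = 1/(s-9)^2

Final answer: 1/(s-9)^2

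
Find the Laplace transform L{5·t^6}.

L{t^n} = n!/s^(n+1), so L{t^6} = 720/s^7. Then L{5·t^6} = 5·720/s^7 = 3600/s^7

Final answer: 3600/s^7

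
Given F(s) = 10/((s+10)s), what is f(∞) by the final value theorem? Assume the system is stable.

f(∞) = lim_{s→0} sF(s) = lim_{s→0} 10/(s+10) = 1

Final answer: 1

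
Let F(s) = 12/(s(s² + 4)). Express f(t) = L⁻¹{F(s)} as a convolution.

12/(s(s² + 4)) = (1/s)·(12/(s² + 4)) = L{1}·L{6·sin(2t)}. So f(t) = 1*(6·sin(2t)) = ∫₀ᵗ 6·sin(2τ) dτ

Final answer: ∫₀ᵗ 6·sin(2τ) dτ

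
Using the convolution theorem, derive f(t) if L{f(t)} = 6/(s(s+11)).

6/(s(s+11)) = (6/s)·(1/(s+11)) = L{6}·L{e^(-11t)}. By convolution, f(t) = 6*e^(-11t) = ∫₀ᵗ 6·e^(-11τ) dτ = 6·(1 - e^(-11t))/11

Final answer: 6·(1 - e^(-11t))/11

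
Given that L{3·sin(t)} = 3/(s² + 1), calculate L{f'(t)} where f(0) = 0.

L{f'(t)} = s·F(s) - f(0) = s·3/(s² + 1) - 0 = 3s/(s² + 1)

Final answer: 3s/(s² + 1)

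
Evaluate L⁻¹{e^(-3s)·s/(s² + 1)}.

L⁻¹{s/(s² + 1)} = cos(t). By the time shift theorem, L⁻¹{e^(-as)F(s)} = u(t-a)f(t-a) with a=3, so L⁻¹{e^(-3s)·s/(s² + 1)} = u(t-3)·cos((t-3))

Final answer: u(t-3)·cos((t-3))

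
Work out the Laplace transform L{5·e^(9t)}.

L{e^(at)} = 1/(s-a), so L{e^(9t)} = 1/(s-9). Then L{5·e^(9t)} = 5/(s-9)

Final answer: 5/(s-9)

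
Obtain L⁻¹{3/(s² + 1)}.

This is the form c·a/(s² + a²) with a = 1, c = 3. L⁻¹ = 3·sin(t)

Final answer: 3·sin(t)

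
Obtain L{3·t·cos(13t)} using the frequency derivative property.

L{cos(13t)} = s/(s² + 169). Derivative: d/ds[s/(s² + 169)] = [(s² + 169) - s·2s]/(s² + 169)² = (169 - s²)/(s² + 169)². So L{t·cos(13t)} = -F'(s) = (s² - 169)/(s² + 169)². Then L{3·t·cos(13t)} = 3·(s² - 169)/(s² + 169)²

Final answer: 3·(s² - 169)/(s² + 169)²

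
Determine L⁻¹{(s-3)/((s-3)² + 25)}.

Using frequency shift: L⁻¹{(s-a)/((s-a)² + b²)} = e^(at)cos(bt). Here a=3, b=5

Final answer: e^(3t)·cos(5t)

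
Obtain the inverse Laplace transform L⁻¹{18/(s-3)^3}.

L⁻¹{n!/(s-a)^(n+1)} = t^n·e^(at) with n=2, a=3. So L⁻¹{2/(s-3)^3} = t^2·e^(3t), and L⁻¹{18/(s-3)^3} = (18/2)·t^2·e^(3t) = 9·t^2·e^(3t)

Final answer: 9·t^2·e^(3t)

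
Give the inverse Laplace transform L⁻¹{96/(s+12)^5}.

L⁻¹{n!/(s-a)^(n+1)} = t^n·e^(at) with n=4, a=-12. So L⁻¹{24/(s+12)^5} = t^4·e^(-12t), and L⁻¹{96/(s+12)^5} = (96/24)·t^4·e^(-12t) = 4·t^4·e^(-12t)

Final answer: 4·t^4·e^(-12t)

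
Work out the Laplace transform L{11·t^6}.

L{t^n} = n!/s^(n+1), so L{t^6} = 720/s^7. Then L{11·t^6} = 11·720/s^7 = 7920/s^7

Final answer: 7920/s^7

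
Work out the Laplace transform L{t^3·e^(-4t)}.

L{t^n·e^(at)} = n!/(s-a)^(n+1), so L{t^3·e^(-4t)} = 6/(s+4)^4

Final answer: 6/(s+4)^4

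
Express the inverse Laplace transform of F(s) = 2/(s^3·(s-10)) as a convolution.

2/(s^3·(s-10)) = (2/s^3)·(1/(s-10)) = L{t^2}·L{e^(10t)}. So f(t) = t^2*e^(10t) = ∫₀ᵗ τ^2·e^(10(t-τ)) dτ

Final answer: ∫₀ᵗ τ^2·e^(10(t-τ)) dτ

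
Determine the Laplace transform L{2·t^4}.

L{t^n} = n!/s^(n+1), so L{t^4} = 24/s^5. Then L{2·t^4} = 2·24/s^5 = 48/s^5

Final answer: 48/s^5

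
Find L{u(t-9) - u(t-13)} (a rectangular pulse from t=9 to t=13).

L{u(t-a)} = e^(-as)/s. L{u(t-9) - u(t-13)} = (e^(-9s) - e^(-13s))/s

Final answer: (e^(-9s) - e^(-13s))/s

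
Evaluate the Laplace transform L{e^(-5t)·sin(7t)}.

L{e^(at)·sin(ωt)} = ω/((s-a)² + ω²), so L{e^(-5t)·sin(7t)} = 7/((s+5)² + 49)

Final answer: 7/((s+5)² + 49)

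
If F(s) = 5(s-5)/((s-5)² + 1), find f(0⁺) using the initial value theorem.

f(0⁺) = lim_{s→∞} sF(s) = lim_{s→∞} 5s(s-5)/((s-5)² + 1) = 5

Final answer: 5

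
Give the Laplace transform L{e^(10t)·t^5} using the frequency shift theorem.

L{e^(at)·t^n} = n!/(s-a)^(n+1), so L{e^(10t)·t^5} = 120/(s-10)^6

Final answer: 120/(s-10)^6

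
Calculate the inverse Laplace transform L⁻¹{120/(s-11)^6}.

L⁻¹{n!/(s-a)^(n+1)} = t^n·e^(at), so L⁻¹{120/(s-11)^6} = t^5·e^(11t)

Final answer: t^5·e^(11t)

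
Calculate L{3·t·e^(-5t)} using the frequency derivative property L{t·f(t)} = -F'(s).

L{e^(-5t)} = 1/(s+5). By frequency derivative: L{t·e^(-5t)} = -d/ds[1/(s+5)] = -(-1)/(s+5)² = 1/(s+5)². Then L{3·t·e^(-5t)} = 3·1/(s+5)² = 3/(s+5)²

Final answer: 3/(s+5)²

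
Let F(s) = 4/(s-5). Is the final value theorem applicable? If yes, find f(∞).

sF(s) = 4s/(s-5) has a pole at s = 5 in the right half-plane. Theorem does NOT apply (unstable system; f(t) = 4·e^(5t) grows without bound).

Final answer: Not applicable (unstable)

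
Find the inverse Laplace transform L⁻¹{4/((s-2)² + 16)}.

Using frequency shift, L⁻¹{4/((s-2)² + 16)} = e^(2t)·sin(4t)

Final answer: e^(2t)·sin(4t)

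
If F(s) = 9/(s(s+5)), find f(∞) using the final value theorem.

f(∞) = lim_{s→0} s·9/(s(s+5)) = lim_{s→0} 9/(s+5) = 9/5 = 9/5

Final answer: 9/5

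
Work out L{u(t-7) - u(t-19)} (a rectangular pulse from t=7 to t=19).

L{u(t-a)} = e^(-as)/s. L{u(t-7) - u(t-19)} = (e^(-7s) - e^(-19s))/s

Final answer: (e^(-7s) - e^(-19s))/s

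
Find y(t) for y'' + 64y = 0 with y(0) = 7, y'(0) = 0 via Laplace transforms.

L{y''} + 64L{y} = 0. s²Y - 7s - 0 + 64Y = 0. Y(s² + 64) = 7s. Y = (7s)/(s² + 64). Inverting: y(t) = 7cos(8t)

Final answer: y(t) = 7cos(8t)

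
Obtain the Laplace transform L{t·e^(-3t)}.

L{t^n·e^(at)} = n!/(s-a)^(n+1), so L{t·e^(-3t)} = 1/(s+3)^2

Final answer: 1/(s+3)^2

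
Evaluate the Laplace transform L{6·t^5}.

L{t^n} = n!/s^(n+1), so L{t^5} = 120/s^6. Then L{6·t^5} = 6·120/s^6 = 720/s^6

Final answer: 720/s^6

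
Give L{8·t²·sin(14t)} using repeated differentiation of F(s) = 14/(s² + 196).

F(s) = 14/(s² + 196). F'(s) = -28s/(s² + 196)². F''(s) = -28(196 - 3s²)/(s² + 196)³ = (84s² - 5488)/(s² + 196)³. So L{t²·sin(14t)} = (-1)² F''(s) = (84s² - 5488)/(s² + 196)³. Then L{8·t²·sin(14t)} = 8·(84s² - 5488)/(s² + 196)³ = (672s² - 43904)/(s² + 196)³

Final answer: (672s² - 43904)/(s² + 196)³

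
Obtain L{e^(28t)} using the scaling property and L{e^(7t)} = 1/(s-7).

Using L{f(at)} = (1/a)F(s/a) with a=4 and f(t) = e^(7t): L{e^(28t)} = (1/4) · 1/((s/4)-7) = (1/4) · 4/(s-28) = 1/(s-28)

Final answer: 1/(s-28)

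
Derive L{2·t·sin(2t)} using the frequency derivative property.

L{sin(2t)} = 2/(s² + 4). By L{t·f(t)} = -F'(s): -d/ds[2/(s² + 4)] = -(2)·(-2s)/(s² + 4)² = 4s/(s² + 4)². Then L{2·t·sin(2t)} = 2·4s/(s² + 4)² = 8s/(s² + 4)²

Final answer: 8s/(s² + 4)²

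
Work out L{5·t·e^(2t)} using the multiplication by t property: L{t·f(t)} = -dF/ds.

Using L{t^n·e^(at)} = n!/(s-a)^(n+1), L{t·e^(2t)} = 1/(s-2)^2, so L{5·t·e^(2t)} = 5·1/(s-2)^2 = 5/(s-2)^2

Final answer: 5/(s-2)^2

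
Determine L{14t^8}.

L{t^n} = n!/s^(n+1). So L{14t^8} = 14·8!/s^9 = 564480/s^9

Final answer: 564480/s^9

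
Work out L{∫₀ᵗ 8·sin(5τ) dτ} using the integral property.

L{∫₀ᵗ f(τ)dτ} = F(s)/s with F(s) = 40/(s² + 25), so the result is (40/(s² + 25))/s = 40/(s(s² + 25))

Final answer: 40/(s(s² + 25))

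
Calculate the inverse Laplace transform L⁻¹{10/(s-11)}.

L⁻¹{1/(s-a)} = e^(at), so L⁻¹{1/(s-11)} = e^(11t), and L⁻¹{10/(s-11)} = 10·e^(11t)

Final answer: 10·e^(11t)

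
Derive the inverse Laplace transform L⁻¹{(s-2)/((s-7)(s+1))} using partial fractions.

Using partial fractions, f(t) = (5e^(7t) + 3e^(-t))/8

Final answer: (5e^(7t) + 3e^(-t))/8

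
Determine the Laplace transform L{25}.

L{25} = 25 · L{1} = 25/s

Final answer: 25/s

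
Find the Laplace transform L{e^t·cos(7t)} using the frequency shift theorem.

Frequency shift: L{e^(at)f(t)} = F(s-a). L{e^t·cos(7t)} = (s-1)/((s-1)² + 49)

Final answer: (s-1)/((s-1)² + 49)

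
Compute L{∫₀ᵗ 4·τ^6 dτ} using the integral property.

L{∫₀ᵗ f(τ)dτ} = F(s)/s with f(t) = 4t^6. F(s) = 2880/s^7, so L{∫₀ᵗ 4·τ^6 dτ} = (2880/s^7)/s = 2880/s^8. (Check: ∫₀ᵗ 4·τ^6 dτ = 4t^7/7.)

Final answer: 2880/s^8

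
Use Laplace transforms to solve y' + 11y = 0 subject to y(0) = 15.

L{y'} + 11L{y} = 0. sY - 15 + 11Y = 0. Y(s+11) = 15. Y = 15/(s+11)

Final answer: y(t) = 15e^(-11t)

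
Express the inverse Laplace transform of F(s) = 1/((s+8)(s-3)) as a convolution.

1/((s+8)(s-3)) = (1/(s+8))·(1/(s-3)) = L{e^(-8t)}·L{e^(3t)}. So f(t) = e^(-8t)*e^(3t) = ∫₀ᵗ e^(-8τ)·e^(3(t-τ)) dτ

Final answer: ∫₀ᵗ e^(-8τ)·e^(3(t-τ)) dτ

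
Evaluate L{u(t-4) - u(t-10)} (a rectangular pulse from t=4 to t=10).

L{u(t-a)} = e^(-as)/s. L{u(t-4) - u(t-10)} = (e^(-4s) - e^(-10s))/s

Final answer: (e^(-4s) - e^(-10s))/s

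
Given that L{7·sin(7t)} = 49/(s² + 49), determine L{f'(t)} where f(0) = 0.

L{f'(t)} = s·F(s) - f(0) = s·49/(s² + 49) - 0 = 49s/(s² + 49)

Final answer: 49s/(s² + 49)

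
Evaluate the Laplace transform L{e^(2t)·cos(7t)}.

L{e^(at)·cos(ωt)} = (s-a)/((s-a)² + ω²), so L{e^(2t)·cos(7t)} = (s-2)/((s-2)² + 49)

Final answer: (s-2)/((s-2)² + 49)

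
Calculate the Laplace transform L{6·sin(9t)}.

L{sin(ωt)} = ω/(s² + ω²), so L{sin(9t)} = 9/(s² + 81). Then L{6·sin(9t)} = 6·9/(s² + 81) = 54/(s² + 81)

Final answer: 54/(s² + 81)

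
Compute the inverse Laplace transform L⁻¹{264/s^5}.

L⁻¹{n!/s^(n+1)} = t^n with n=4. So L⁻¹{24/s^5} = t^4, and L⁻¹{264/s^5} = (264/24)·t^4 = 11·t^4

Final answer: 11·t^4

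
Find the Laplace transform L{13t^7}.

L{13t^7} = 13 · L{t^7} = 13 · 5040/s^8 = 65520/s^8

Final answer: 65520/s^8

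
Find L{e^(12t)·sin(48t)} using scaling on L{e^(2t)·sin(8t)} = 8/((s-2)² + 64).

Scaling with a=6: L{e^(12t)·sin(48t)} = (1/6) · 8/((s/6-2)² + 64). Simplifying: 48/((s-12)² + 2304)

Final answer: 48/((s-12)² + 2304)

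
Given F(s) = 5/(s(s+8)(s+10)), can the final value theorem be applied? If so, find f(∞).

Poles of sF(s) = 5/((s+8)(s+10)) are at s = -8 and s = -10, both in the left half-plane. Theorem applies. f(∞) = lim_{s→0} sF(s) = 5/(8·10) = 1/16

Final answer: 1/16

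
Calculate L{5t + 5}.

L{5t + 5} = 5·L{t} + 5·L{1} = 5/s² + 5/s

Final answer: 5/s² + 5/s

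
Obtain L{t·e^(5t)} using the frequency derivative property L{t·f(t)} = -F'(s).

L{e^(5t)} = 1/(s-5). By frequency derivative: L{t·e^(5t)} = -d/ds[1/(s-5)] = -(-1)/(s-5)² = 1/(s-5)²

Final answer: 1/(s-5)²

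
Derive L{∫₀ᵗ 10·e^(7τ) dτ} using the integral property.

L{∫₀ᵗ f(τ)dτ} = F(s)/s with F(s) = 10/(s-7), so L{∫₀ᵗ 10·e^(7τ) dτ} = 10/(s(s-7))

Final answer: 10/(s(s-7))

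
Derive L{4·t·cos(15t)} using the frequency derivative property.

L{cos(15t)} = s/(s² + 225). Derivative: d/ds[s/(s² + 225)] = [(s² + 225) - s·2s]/(s² + 225)² = (225 - s²)/(s² + 225)². So L{t·cos(15t)} = -F'(s) = (s² - 225)/(s² + 225)². Then L{4·t·cos(15t)} = 4·(s² - 225)/(s² + 225)²

Final answer: 4·(s² - 225)/(s² + 225)²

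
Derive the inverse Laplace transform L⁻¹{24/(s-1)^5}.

L⁻¹{n!/(s-a)^(n+1)} = t^n·e^(at), so L⁻¹{24/(s-1)^5} = t^4·e^t

Final answer: t^4·e^t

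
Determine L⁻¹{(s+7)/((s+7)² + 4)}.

Using frequency shift: L⁻¹{(s-a)/((s-a)² + b²)} = e^(at)cos(bt). Here a=-7, b=2

Final answer: e^(-7t)·cos(2t)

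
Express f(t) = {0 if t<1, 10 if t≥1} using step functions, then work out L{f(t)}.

f(t) = 10·u(t-1). L{u(t-1)} = e^(-s)/s, so L{f(t)} = 10·e^(-s)/s

Final answer: 10·e^(-s)/s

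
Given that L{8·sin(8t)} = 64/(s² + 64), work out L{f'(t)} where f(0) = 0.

L{f'(t)} = s·F(s) - f(0) = s·64/(s² + 64) - 0 = 64s/(s² + 64)

Final answer: 64s/(s² + 64)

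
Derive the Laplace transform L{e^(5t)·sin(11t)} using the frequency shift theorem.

Frequency shift: L{e^(at)f(t)} = F(s-a). L{e^(5t)·sin(11t)} = 11/((s-5)² + 121)

Final answer: 11/((s-5)² + 121)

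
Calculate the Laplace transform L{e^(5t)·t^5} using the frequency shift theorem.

L{e^(at)·t^n} = n!/(s-a)^(n+1), so L{e^(5t)·t^5} = 120/(s-5)^6

Final answer: 120/(s-5)^6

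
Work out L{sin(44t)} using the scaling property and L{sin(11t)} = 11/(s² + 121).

Using L{f(at)} = (1/a)F(s/a) with a=4: L{sin(44t)} = (1/4) · 11/((s/4)² + 121) = (1/4) · 11·16/(s² + 1936) = 44/(s² + 1936)

Final answer: 44/(s² + 1936)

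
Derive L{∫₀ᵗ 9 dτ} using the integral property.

L{∫₀ᵗ f(τ)dτ} = F(s)/s with f(t) = 9. F(s) = 9/s, so L{∫₀ᵗ 9 dτ} = (9/s)/s = 9/s². (Check: ∫₀ᵗ 9 dτ = 9t.)

Final answer: 9/s²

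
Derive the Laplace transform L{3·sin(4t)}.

L{sin(ωt)} = ω/(s² + ω²), so L{sin(4t)} = 4/(s² + 16). Then L{3·sin(4t)} = 3·4/(s² + 16) = 12/(s² + 16)

Final answer: 12/(s² + 16)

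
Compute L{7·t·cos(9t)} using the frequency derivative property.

L{cos(9t)} = s/(s² + 81). Derivative: d/ds[s/(s² + 81)] = [(s² + 81) - s·2s]/(s² + 81)² = (81 - s²)/(s² + 81)². So L{t·cos(9t)} = -F'(s) = (s² - 81)/(s² + 81)². Then L{7·t·cos(9t)} = 7·(s² - 81)/(s² + 81)²

Final answer: 7·(s² - 81)/(s² + 81)²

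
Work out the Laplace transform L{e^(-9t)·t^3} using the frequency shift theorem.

L{e^(at)·t^n} = n!/(s-a)^(n+1), so L{e^(-9t)·t^3} = 6/(s+9)^4

Final answer: 6/(s+9)^4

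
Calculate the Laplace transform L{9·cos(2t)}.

L{cos(ωt)} = s/(s² + ω²), so L{cos(2t)} = s/(s² + 4). Then L{9·cos(2t)} = 9·s/(s² + 4) = 9s/(s² + 4)

Final answer: 9s/(s² + 4)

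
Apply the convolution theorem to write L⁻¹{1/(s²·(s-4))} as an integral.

1/(s²·(s-4)) = (1/s^2)·(1/(s-4)) = L{t}·L{e^(4t)}. So f(t) = t*e^(4t) = ∫₀ᵗ τ·e^(4(t-τ)) dτ

Final answer: ∫₀ᵗ τ·e^(4(t-τ)) dτ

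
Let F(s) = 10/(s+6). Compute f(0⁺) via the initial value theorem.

f(0⁺) = lim_{s→∞} s·10/(s+6) = lim_{s→∞} 10s/(s+6) = 10

Final answer: 10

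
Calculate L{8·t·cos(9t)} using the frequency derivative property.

L{cos(9t)} = s/(s² + 81). Derivative: d/ds[s/(s² + 81)] = [(s² + 81) - s·2s]/(s² + 81)² = (81 - s²)/(s² + 81)². So L{t·cos(9t)} = -F'(s) = (s² - 81)/(s² + 81)². Then L{8·t·cos(9t)} = 8·(s² - 81)/(s² + 81)²

Final answer: 8·(s² - 81)/(s² + 81)²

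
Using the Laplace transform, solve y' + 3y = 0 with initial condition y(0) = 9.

L{y'} + 3L{y} = 0. sY - 9 + 3Y = 0. Y(s+3) = 9. Y = 9/(s+3)

Final answer: y(t) = 9e^(-3t)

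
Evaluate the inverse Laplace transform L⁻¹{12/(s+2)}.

L⁻¹{1/(s-a)} = e^(at), so L⁻¹{1/(s+2)} = e^(-2t), and L⁻¹{12/(s+2)} = 12·e^(-2t)

Final answer: 12·e^(-2t)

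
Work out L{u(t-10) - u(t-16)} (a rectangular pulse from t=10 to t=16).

L{u(t-a)} = e^(-as)/s. L{u(t-10) - u(t-16)} = (e^(-10s) - e^(-16s))/s

Final answer: (e^(-10s) - e^(-16s))/s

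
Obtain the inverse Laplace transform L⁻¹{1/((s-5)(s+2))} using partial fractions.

Decompose: A/(s-5) + B/(s+2). A = 1/7, B = -1/7. f(t) = (e^(5t) - e^(-2t))/7

Final answer: (e^(5t) - e^(-2t))/7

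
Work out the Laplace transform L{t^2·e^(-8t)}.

L{t^n·e^(at)} = n!/(s-a)^(n+1), so L{t^2·e^(-8t)} = 2/(s+8)^3

Final answer: 2/(s+8)^3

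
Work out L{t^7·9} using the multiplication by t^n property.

L{9} = 9/s. d^1/ds^1[1/s] = -1/s². d^2/ds^2[1/s] = 2/s^3. d^3/ds^3[1/s] = -6/s^4. d^4/ds^4[1/s] = 24/s^5. d^5/ds^5[1/s] = -120/s^6. d^6/ds^6[1/s] = 720/s^7. d^7/ds^7[1/s] = -5040/s^8. So L{t^7} = (-1)^{7}·-5040/s^8 = 5040/s^8. Then L{t^7·9} = 9·5040/s^8 = 45360/s^8

Final answer: 45360/s^8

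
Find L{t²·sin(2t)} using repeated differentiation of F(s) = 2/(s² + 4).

F(s) = 2/(s² + 4). F'(s) = -4s/(s² + 4)². F''(s) = -4(4 - 3s²)/(s² + 4)³ = (12s² - 16)/(s² + 4)³. So L{t²·sin(2t)} = (-1)² F''(s) = (12s² - 16)/(s² + 4)³

Final answer: (12s² - 16)/(s² + 4)³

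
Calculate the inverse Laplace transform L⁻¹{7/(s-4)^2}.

L⁻¹{n!/(s-a)^(n+1)} = t^n·e^(at) with n=1, a=4. So L⁻¹{1/(s-4)^2} = t·e^(4t), and L⁻¹{7/(s-4)^2} = (7/1)·t·e^(4t) = 7·t·e^(4t)

Final answer: 7·t·e^(4t)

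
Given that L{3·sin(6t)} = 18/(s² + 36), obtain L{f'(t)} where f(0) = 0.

L{f'(t)} = s·F(s) - f(0) = s·18/(s² + 36) - 0 = 18s/(s² + 36)

Final answer: 18s/(s² + 36)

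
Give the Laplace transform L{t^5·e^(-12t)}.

L{t^n·e^(at)} = n!/(s-a)^(n+1), so L{t^5·e^(-12t)} = 120/(s+12)^6

Final answer: 120/(s+12)^6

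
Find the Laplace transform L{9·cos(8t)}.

L{cos(ωt)} = s/(s² + ω²), so L{cos(8t)} = s/(s² + 64). Then L{9·cos(8t)} = 9·s/(s² + 64) = 9s/(s² + 64)

Final answer: 9s/(s² + 64)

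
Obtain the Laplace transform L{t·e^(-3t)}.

L{t^n·e^(at)} = n!/(s-a)^(n+1), so L{t·e^(-3t)} = 1/(s+3)^2

Final answer: 1/(s+3)^2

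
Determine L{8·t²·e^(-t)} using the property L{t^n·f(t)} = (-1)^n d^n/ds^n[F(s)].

L{e^(-t)} = 1/(s+1). d/ds[1/(s+1)] = -1/(s+1)². d²/ds²[1/(s+1)] = 2/(s+1)³. So L{t²·e^(-t)} = (-1)² · 2/(s+1)³ = 2/(s+1)³. Then L{8·t²·e^(-t)} = 8·2/(s+1)³ = 16/(s+1)³

Final answer: 16/(s+1)³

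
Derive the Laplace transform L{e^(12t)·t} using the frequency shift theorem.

L{e^(at)·t^n} = n!/(s-a)^(n+1), so L{e^(12t)·t} = 1/(s-12)^2

Final answer: 1/(s-12)^2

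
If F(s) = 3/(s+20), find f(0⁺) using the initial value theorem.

f(0⁺) = lim_{s→∞} s·3/(s+20) = lim_{s→∞} 3s/(s+20) = 3

Final answer: 3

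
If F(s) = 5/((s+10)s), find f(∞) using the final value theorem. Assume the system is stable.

f(∞) = lim_{s→0} sF(s) = lim_{s→0} 5/(s+10) = 1/2

Final answer: 1/2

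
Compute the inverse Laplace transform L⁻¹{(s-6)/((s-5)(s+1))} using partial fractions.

Using partial fractions, f(t) = (-e^(5t) + 7e^(-t))/6

Final answer: (-e^(5t) + 7e^(-t))/6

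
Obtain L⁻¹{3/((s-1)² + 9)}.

Form: b/((s-a)² + b²) → e^(at)sin(bt). With a=1, b=3

Final answer: e^t·sin(3t)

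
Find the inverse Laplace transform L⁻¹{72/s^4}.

L⁻¹{n!/s^(n+1)} = t^n with n=3. So L⁻¹{6/s^4} = t^3, and L⁻¹{72/s^4} = (72/6)·t^3 = 12·t^3

Final answer: 12·t^3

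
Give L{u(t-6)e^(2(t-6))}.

u(t-a)f(t-a) with f(t)=e^(2t). L{e^(2t)} = 1/(s-2). By time shift: e^(-6s)/(s-2)

Final answer: e^(-6s)/(s-2)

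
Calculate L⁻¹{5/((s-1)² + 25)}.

Form: b/((s-a)² + b²) → e^(at)sin(bt). With a=1, b=5

Final answer: e^t·sin(5t)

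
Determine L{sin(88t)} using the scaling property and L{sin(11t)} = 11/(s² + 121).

Using L{f(at)} = (1/a)F(s/a) with a=8: L{sin(88t)} = (1/8) · 11/((s/8)² + 121) = (1/8) · 11·64/(s² + 7744) = 88/(s² + 7744)

Final answer: 88/(s² + 7744)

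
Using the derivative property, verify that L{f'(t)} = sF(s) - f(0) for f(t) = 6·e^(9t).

f'(t) = 54e^(9t). Direct: L{f'(t)} = 54/(s-9). Property: s·6/(s-9) - 6 = (6s - 6(s-9))/(s-9) = 54/(s-9). ✓

Final answer: 54/(s-9)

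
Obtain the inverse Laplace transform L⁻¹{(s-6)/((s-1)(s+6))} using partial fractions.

Using partial fractions, f(t) = (-5e^t + 12e^(-6t))/7

Final answer: (-5e^t + 12e^(-6t))/7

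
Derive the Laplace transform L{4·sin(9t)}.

L{sin(ωt)} = ω/(s² + ω²), so L{sin(9t)} = 9/(s² + 81). Then L{4·sin(9t)} = 4·9/(s² + 81) = 36/(s² + 81)

Final answer: 36/(s² + 81)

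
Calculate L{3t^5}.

L{t^n} = n!/s^(n+1). So L{3t^5} = 3·5!/s^6 = 360/s^6

Final answer: 360/s^6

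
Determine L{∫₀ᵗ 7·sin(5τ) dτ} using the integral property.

L{∫₀ᵗ f(τ)dτ} = F(s)/s with F(s) = 35/(s² + 25), so the result is (35/(s² + 25))/s = 35/(s(s² + 25))

Final answer: 35/(s(s² + 25))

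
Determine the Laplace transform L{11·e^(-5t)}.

L{e^(at)} = 1/(s-a), so L{e^(-5t)} = 1/(s+5). Then L{11·e^(-5t)} = 11/(s+5)

Final answer: 11/(s+5)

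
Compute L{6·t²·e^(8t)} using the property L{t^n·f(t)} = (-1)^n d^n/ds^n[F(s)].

L{e^(8t)} = 1/(s-8). d/ds[1/(s-8)] = -1/(s-8)². d²/ds²[1/(s-8)] = 2/(s-8)³. So L{t²·e^(8t)} = (-1)² · 2/(s-8)³ = 2/(s-8)³. Then L{6·t²·e^(8t)} = 6·2/(s-8)³ = 12/(s-8)³

Final answer: 12/(s-8)³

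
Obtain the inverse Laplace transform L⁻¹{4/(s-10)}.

L⁻¹{1/(s-a)} = e^(at), so L⁻¹{1/(s-10)} = e^(10t), and L⁻¹{4/(s-10)} = 4·e^(10t)

Final answer: 4·e^(10t)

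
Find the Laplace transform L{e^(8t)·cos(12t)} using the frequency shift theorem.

Frequency shift: L{e^(at)f(t)} = F(s-a). L{e^(8t)·cos(12t)} = (s-8)/((s-8)² + 144)

Final answer: (s-8)/((s-8)² + 144)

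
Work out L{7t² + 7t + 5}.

L{7t² + 7t + 5} = 7·2/s³ + 7/s² + 5/s = 14/s³ + 7/s² + 5/s

Final answer: 14/s³ + 7/s² + 5/s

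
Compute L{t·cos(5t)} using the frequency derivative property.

L{cos(5t)} = s/(s² + 25). Derivative: d/ds[s/(s² + 25)] = [(s² + 25) - s·2s]/(s² + 25)² = (25 - s²)/(s² + 25)². So L{t·cos(5t)} = -F'(s) = (s² - 25)/(s² + 25)²

Final answer: (s² - 25)/(s² + 25)²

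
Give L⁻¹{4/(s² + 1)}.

This is the form c·a/(s² + a²) with a = 1, c = 4. L⁻¹ = 4·sin(t)

Final answer: 4·sin(t)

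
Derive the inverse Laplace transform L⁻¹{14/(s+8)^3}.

L⁻¹{n!/(s-a)^(n+1)} = t^n·e^(at) with n=2, a=-8. So L⁻¹{2/(s+8)^3} = t^2·e^(-8t), and L⁻¹{14/(s+8)^3} = (14/2)·t^2·e^(-8t) = 7·t^2·e^(-8t)

Final answer: 7·t^2·e^(-8t)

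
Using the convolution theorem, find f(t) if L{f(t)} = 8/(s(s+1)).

8/(s(s+1)) = (8/s)·(1/(s+1)) = L{8}·L{e^(-t)}. By convolution, f(t) = 8*e^(-t) = ∫₀ᵗ 8·e^(-τ) dτ = 8·(1 - e^(-t))/1

Final answer: 8·(1 - e^(-t))/1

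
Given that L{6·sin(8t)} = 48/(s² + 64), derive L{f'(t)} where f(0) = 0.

L{f'(t)} = s·F(s) - f(0) = s·48/(s² + 64) - 0 = 48s/(s² + 64)

Final answer: 48s/(s² + 64)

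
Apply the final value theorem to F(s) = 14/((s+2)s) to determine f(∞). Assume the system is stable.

f(∞) = lim_{s→0} sF(s) = lim_{s→0} 14/(s+2) = 7

Final answer: 7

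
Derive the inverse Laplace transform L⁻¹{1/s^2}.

L⁻¹{n!/s^(n+1)} = t^n with n=1. So L⁻¹{1/s^2} = t

Final answer: t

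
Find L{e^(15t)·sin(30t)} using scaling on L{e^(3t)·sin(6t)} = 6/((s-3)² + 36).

Scaling with a=5: L{e^(15t)·sin(30t)} = (1/5) · 6/((s/5-3)² + 36). Simplifying: 30/((s-15)² + 900)

Final answer: 30/((s-15)² + 900)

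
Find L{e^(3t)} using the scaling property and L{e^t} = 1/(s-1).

Using L{f(at)} = (1/a)F(s/a) with a=3 and f(t) = e^t: L{e^(3t)} = (1/3) · 1/((s/3)-1) = (1/3) · 3/(s-3) = 1/(s-3)

Final answer: 1/(s-3)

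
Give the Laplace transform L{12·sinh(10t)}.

L{sinh(ωt)} = ω/(s² - ω²), so L{sinh(10t)} = 10/(s² - 100). Then L{12·sinh(10t)} = 12·10/(s² - 100) = 120/(s² - 100)

Final answer: 120/(s² - 100)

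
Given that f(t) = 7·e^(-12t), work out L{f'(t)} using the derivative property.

f(0) = 7, F(s) = 7/(s+12). L{f'(t)} = s·F(s) - f(0) = 7s/(s+12) - 7 = (7s - 7(s+12))/(s+12) = -84/(s+12)

Final answer: -84/(s+12)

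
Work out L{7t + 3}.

L{7t + 3} = 7·L{t} + 3·L{1} = 7/s² + 3/s

Final answer: 7/s² + 3/s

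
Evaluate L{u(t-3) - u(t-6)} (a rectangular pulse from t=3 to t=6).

L{u(t-a)} = e^(-as)/s. L{u(t-3) - u(t-6)} = (e^(-3s) - e^(-6s))/s

Final answer: (e^(-3s) - e^(-6s))/s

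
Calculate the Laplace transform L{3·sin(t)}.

L{sin(ωt)} = ω/(s² + ω²), so L{sin(t)} = 1/(s² + 1). Then L{3·sin(t)} = 3·1/(s² + 1) = 3/(s² + 1)

Final answer: 3/(s² + 1)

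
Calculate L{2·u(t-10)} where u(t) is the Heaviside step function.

L{u(t-a)} = e^(-as)/s. Here a=10, so L{u(t-10)} = e^(-10s)/s, and L{2·u(t-10)} = 2·e^(-10s)/s

Final answer: 2·e^(-10s)/s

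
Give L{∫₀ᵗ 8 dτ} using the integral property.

L{∫₀ᵗ f(τ)dτ} = F(s)/s with f(t) = 8. F(s) = 8/s, so L{∫₀ᵗ 8 dτ} = (8/s)/s = 8/s². (Check: ∫₀ᵗ 8 dτ = 8t.)

Final answer: 8/s²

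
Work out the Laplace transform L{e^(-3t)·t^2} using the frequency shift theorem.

L{e^(at)·t^n} = n!/(s-a)^(n+1), so L{e^(-3t)·t^2} = 2/(s+3)^3

Final answer: 2/(s+3)^3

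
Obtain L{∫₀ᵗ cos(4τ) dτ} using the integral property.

L{∫₀ᵗ f(τ)dτ} = F(s)/s with F(s) = s/(s² + 16), so the result is (s/(s² + 16))/s = 1/(s² + 16)

Final answer: 1/(s² + 16)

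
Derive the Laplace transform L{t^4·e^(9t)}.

L{t^n·e^(at)} = n!/(s-a)^(n+1), so L{t^4·e^(9t)} = 24/(s-9)^5

Final answer: 24/(s-9)^5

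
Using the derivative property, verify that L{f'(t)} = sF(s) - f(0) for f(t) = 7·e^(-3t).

f'(t) = -21e^(-3t). Direct: L{f'(t)} = -21/(s+3). Property: s·7/(s+3) - 7 = (7s - 7(s+3))/(s+3) = -21/(s+3). ✓

Final answer: -21/(s+3)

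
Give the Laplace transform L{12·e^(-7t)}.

L{e^(at)} = 1/(s-a), so L{e^(-7t)} = 1/(s+7). Then L{12·e^(-7t)} = 12/(s+7)

Final answer: 12/(s+7)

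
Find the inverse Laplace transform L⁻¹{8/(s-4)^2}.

L⁻¹{n!/(s-a)^(n+1)} = t^n·e^(at) with n=1, a=4. So L⁻¹{1/(s-4)^2} = t·e^(4t), and L⁻¹{8/(s-4)^2} = (8/1)·t·e^(4t) = 8·t·e^(4t)

Final answer: 8·t·e^(4t)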